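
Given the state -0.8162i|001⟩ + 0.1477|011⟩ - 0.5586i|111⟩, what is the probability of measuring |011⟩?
0.02182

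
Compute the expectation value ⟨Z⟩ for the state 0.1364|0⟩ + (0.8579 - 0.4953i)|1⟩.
-0.9627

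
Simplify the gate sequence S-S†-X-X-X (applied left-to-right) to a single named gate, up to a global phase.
X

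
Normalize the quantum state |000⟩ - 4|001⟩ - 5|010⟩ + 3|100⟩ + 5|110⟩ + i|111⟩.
0.114|000⟩ - 0.4558|001⟩ - 0.5698|010⟩ + 0.3419|100⟩ + 0.5698|110⟩ + 0.114i|111⟩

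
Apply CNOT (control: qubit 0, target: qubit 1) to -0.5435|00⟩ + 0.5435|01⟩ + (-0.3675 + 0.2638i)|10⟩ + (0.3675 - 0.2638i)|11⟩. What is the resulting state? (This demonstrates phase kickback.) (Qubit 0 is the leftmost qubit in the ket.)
-0.5435|00⟩ + 0.5435|01⟩ + (0.3675 - 0.2638i)|10⟩ + (-0.3675 + 0.2638i)|11⟩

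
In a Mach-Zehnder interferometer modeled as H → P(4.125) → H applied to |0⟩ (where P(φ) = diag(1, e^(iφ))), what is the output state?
(0.2229 - 0.4162i)|0⟩ + (0.7771 + 0.4162i)|1⟩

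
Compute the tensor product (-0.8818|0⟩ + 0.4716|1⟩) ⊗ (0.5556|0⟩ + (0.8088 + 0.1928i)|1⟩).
-0.4899|00⟩ + (-0.7132 - 0.17i)|01⟩ + 0.262|10⟩ + (0.3814 + 0.09092i)|11⟩

amp(|b₁b₂…⟩) = product of the factor amplitudes for bits b₁, b₂, …; only kets whose every factor amplitude is nonzero survive.
|00⟩: (-0.8818)(0.5556) = -0.4899
|01⟩: (-0.8818)(0.8088 + 0.1928i) = (-0.7132 - 0.17i)
|10⟩: (0.4716)(0.5556) = 0.262
|11⟩: (0.4716)(0.8088 + 0.1928i) = (0.3814 + 0.09092i)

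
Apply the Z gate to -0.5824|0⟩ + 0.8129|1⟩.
-0.5824|0⟩ - 0.8129|1⟩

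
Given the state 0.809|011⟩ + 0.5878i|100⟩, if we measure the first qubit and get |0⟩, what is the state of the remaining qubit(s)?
|11⟩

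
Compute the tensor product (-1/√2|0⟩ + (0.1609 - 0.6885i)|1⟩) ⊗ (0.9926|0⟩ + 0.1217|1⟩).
-0.7019|00⟩ - 0.08605|01⟩ + (0.1597 - 0.6834i)|10⟩ + (0.01958 - 0.08379i)|11⟩

amp(|b₁b₂…⟩) = product of the factor amplitudes for bits b₁, b₂, …; only kets whose every factor amplitude is nonzero survive.
|00⟩: (-1/√2)(0.9926) = -0.7019
|01⟩: (-1/√2)(0.1217) = -0.08605
|10⟩: (0.1609 - 0.6885i)(0.9926) = (0.1597 - 0.6834i)
|11⟩: (0.1609 - 0.6885i)(0.1217) = (0.01958 - 0.08379i)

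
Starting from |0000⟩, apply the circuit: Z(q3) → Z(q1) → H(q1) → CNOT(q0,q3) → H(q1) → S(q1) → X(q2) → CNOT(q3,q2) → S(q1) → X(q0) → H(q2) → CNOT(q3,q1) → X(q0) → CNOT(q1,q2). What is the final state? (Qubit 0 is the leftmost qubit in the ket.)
1/√2|0000⟩ - 1/√2|0010⟩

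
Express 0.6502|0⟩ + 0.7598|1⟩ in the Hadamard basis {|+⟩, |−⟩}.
0.997|+⟩ - 0.0775|−⟩

With |ψ⟩ = α|0⟩ + β|1⟩, the Hadamard-basis coefficients are ⟨+|ψ⟩ = (α + β)/√2 and ⟨−|ψ⟩ = (α − β)/√2.
Here α = 0.6502, β = 0.7598: (α + β)/√2 = 0.997, (α − β)/√2 = -0.0775.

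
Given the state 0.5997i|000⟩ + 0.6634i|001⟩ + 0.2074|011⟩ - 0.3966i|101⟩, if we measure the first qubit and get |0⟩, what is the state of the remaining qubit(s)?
0.6533i|00⟩ + 0.7226i|01⟩ + 0.2259|11⟩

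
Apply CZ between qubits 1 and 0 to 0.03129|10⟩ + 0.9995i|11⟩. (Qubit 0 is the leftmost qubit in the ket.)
0.03129|10⟩ - 0.9995i|11⟩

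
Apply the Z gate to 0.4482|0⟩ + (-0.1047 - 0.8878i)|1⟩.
0.4482|0⟩ + (0.1047 + 0.8878i)|1⟩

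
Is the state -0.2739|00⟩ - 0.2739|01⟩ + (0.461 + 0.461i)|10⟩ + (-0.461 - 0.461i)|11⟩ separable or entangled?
Entangled

Writing the state as a|00⟩ + b|01⟩ + c|10⟩ + d|11⟩, it is a product state iff ad − bc = 0.
Here (a, b, c, d) = (-0.2739, -0.2739, (0.461 + 0.461i), (-0.461 - 0.461i)): ad − bc = (-0.2739)(-0.461 - 0.461i) − (-0.2739)(0.461 + 0.461i) = (0.2525 + 0.2525i) ≠ 0, so the state is entangled.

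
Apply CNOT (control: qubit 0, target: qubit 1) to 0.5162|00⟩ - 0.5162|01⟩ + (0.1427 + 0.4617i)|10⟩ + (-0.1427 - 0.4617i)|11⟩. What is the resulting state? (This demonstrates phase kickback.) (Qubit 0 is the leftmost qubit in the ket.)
0.5162|00⟩ - 0.5162|01⟩ + (-0.1427 - 0.4617i)|10⟩ + (0.1427 + 0.4617i)|11⟩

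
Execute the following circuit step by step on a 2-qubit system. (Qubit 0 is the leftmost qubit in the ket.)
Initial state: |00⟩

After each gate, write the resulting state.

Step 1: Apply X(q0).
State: |10⟩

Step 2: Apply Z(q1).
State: |10⟩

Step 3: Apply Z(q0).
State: -|10⟩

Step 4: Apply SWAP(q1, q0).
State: -|01⟩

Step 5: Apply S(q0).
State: -|01⟩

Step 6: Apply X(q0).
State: -|11⟩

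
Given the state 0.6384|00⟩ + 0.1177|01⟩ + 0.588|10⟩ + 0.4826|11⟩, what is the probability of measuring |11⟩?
0.2329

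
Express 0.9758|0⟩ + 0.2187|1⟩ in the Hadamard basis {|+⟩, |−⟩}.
0.8446|+⟩ + 0.5354|−⟩

With |ψ⟩ = α|0⟩ + β|1⟩, the Hadamard-basis coefficients are ⟨+|ψ⟩ = (α + β)/√2 and ⟨−|ψ⟩ = (α − β)/√2.
Here α = 0.9758, β = 0.2187: (α + β)/√2 = 0.8446, (α − β)/√2 = 0.5354.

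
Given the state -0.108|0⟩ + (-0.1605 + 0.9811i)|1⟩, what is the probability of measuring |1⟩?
0.9883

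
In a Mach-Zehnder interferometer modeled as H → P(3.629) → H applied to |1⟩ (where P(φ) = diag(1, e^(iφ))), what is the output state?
(0.9418 + 0.2342i)|0⟩ + (0.05822 - 0.2342i)|1⟩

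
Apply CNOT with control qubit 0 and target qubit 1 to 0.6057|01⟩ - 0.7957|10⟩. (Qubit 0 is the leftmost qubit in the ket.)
0.6057|01⟩ - 0.7957|11⟩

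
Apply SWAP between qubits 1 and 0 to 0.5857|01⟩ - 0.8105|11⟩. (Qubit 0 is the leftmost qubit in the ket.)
0.5857|10⟩ - 0.8105|11⟩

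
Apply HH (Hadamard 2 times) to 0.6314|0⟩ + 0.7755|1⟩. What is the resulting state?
0.6314|0⟩ + 0.7755|1⟩

H² = I, so an even number of Hadamards cancels: H^2 = I and the state is unchanged.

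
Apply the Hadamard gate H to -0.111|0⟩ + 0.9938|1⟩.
0.6242|0⟩ - 0.7812|1⟩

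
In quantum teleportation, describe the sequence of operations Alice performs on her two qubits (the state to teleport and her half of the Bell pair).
CNOT (state → Bell), then H on state qubit, then measure both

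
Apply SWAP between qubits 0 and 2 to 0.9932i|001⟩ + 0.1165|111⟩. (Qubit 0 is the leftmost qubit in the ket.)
0.9932i|100⟩ + 0.1165|111⟩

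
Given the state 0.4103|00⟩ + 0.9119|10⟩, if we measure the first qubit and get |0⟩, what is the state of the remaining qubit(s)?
|0⟩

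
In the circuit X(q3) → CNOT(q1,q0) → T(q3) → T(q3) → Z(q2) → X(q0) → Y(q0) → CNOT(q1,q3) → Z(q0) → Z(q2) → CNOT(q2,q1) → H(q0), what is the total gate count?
12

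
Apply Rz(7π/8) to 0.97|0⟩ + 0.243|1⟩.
(0.1892 - 0.9514i)|0⟩ + (0.04741 + 0.2383i)|1⟩

Rz(7π/8) = [[e^(−iθ/2), 0], [0, e^(iθ/2)]] with e^(±iθ/2) = cos(θ/2) ± i·sin(θ/2); θ = 7π/8, cos(θ/2) ≈ 0.19509, sin(θ/2) ≈ 0.980785.
With a = amp(|0⟩) = 0.97 and b = amp(|1⟩) = 0.243:
new amp(|0⟩) = (0.19509 - 0.980785i)·a = (0.1892 - 0.9514i)
new amp(|1⟩) = (0.19509 + 0.980785i)·b = (0.04741 + 0.2383i)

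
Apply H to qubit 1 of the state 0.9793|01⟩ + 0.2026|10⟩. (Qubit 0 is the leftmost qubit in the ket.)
0.6925|00⟩ - 0.6925|01⟩ + 0.1433|10⟩ + 0.1433|11⟩

H on qubit 1 mixes each pair of kets that differ only in qubit 1: amplitudes (a, b) of (|…0…⟩, |…1…⟩) become ((a + b)/√2, (a − b)/√2). Kets absent from the input have amplitude 0.
(|00⟩, |01⟩): (a, b) = (0, 0.9793) → (0.6925, -0.6925)
(|10⟩, |11⟩): (a, b) = (0.2026, 0) → (0.1433, 0.1433)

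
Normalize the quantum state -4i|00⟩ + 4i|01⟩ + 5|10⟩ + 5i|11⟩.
-0.4417i|00⟩ + 0.4417i|01⟩ + 0.5522|10⟩ + 0.5522i|11⟩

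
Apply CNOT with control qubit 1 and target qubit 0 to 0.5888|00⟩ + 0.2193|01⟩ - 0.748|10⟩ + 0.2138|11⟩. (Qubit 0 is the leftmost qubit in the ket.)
0.5888|00⟩ + 0.2138|01⟩ - 0.748|10⟩ + 0.2193|11⟩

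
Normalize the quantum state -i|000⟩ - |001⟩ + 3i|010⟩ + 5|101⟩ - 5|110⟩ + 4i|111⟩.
-0.114i|000⟩ - 0.114|001⟩ + 0.3419i|010⟩ + 0.5698|101⟩ - 0.5698|110⟩ + 0.4558i|111⟩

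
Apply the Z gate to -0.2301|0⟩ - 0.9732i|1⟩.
-0.2301|0⟩ + 0.9732i|1⟩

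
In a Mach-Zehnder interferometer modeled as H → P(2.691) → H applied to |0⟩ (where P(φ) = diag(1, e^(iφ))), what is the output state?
(0.04991 + 0.2177i)|0⟩ + (0.9501 - 0.2177i)|1⟩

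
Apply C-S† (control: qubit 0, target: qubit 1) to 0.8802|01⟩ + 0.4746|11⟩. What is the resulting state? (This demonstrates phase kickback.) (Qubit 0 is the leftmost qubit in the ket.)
0.8802|01⟩ - 0.4746i|11⟩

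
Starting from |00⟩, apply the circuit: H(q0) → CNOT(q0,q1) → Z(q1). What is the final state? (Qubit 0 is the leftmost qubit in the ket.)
1/√2|00⟩ - 1/√2|11⟩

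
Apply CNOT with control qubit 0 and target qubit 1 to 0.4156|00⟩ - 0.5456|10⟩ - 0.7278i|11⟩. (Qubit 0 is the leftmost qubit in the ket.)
0.4156|00⟩ - 0.7278i|10⟩ - 0.5456|11⟩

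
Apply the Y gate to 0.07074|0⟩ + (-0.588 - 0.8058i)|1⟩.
(-0.8058 + 0.588i)|0⟩ + 0.07074i|1⟩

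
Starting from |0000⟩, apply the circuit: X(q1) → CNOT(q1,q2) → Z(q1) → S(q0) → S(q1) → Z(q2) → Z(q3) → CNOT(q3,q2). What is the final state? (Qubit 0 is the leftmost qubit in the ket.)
i|0110⟩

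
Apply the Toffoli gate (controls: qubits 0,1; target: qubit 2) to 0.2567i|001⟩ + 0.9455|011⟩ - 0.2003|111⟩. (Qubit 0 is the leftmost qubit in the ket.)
0.2567i|001⟩ + 0.9455|011⟩ - 0.2003|110⟩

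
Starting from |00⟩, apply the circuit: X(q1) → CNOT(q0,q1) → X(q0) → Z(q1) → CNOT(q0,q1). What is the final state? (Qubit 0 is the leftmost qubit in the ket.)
-|10⟩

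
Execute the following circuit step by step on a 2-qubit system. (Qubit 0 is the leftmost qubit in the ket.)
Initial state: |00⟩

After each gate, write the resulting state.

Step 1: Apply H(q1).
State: 1/√2|00⟩ + 1/√2|01⟩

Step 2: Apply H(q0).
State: 1/2|00⟩ + 1/2|01⟩ + 1/2|10⟩ + 1/2|11⟩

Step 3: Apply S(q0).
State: 1/2|00⟩ + 1/2|01⟩ + (1/2)i|10⟩ + (1/2)i|11⟩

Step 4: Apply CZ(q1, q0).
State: 1/2|00⟩ + 1/2|01⟩ + (1/2)i|10⟩ - (1/2)i|11⟩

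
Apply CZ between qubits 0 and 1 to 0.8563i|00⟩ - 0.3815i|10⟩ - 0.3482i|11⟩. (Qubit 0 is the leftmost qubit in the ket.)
0.8563i|00⟩ - 0.3815i|10⟩ + 0.3482i|11⟩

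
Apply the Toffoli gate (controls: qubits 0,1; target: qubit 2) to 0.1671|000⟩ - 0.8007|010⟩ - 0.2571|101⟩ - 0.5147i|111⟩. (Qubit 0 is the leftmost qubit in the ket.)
0.1671|000⟩ - 0.8007|010⟩ - 0.2571|101⟩ - 0.5147i|110⟩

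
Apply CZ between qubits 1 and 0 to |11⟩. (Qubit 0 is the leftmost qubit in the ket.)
-|11⟩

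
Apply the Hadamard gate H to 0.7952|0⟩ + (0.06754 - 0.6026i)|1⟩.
(0.61 - 0.4261i)|0⟩ + (0.5145 + 0.4261i)|1⟩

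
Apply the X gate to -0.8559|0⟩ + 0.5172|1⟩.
0.5172|0⟩ - 0.8559|1⟩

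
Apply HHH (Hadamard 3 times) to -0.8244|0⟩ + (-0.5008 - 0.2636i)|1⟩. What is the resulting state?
(-0.9371 - 0.1864i)|0⟩ + (-0.2288 + 0.1864i)|1⟩

H² = I, so H^3 = H: a single Hadamard. With (a, b) = (-0.8244, (-0.5008 - 0.2636i)), H gives ((a + b)/√2, (a − b)/√2) = ((-0.9371 - 0.1864i), (-0.2288 + 0.1864i)).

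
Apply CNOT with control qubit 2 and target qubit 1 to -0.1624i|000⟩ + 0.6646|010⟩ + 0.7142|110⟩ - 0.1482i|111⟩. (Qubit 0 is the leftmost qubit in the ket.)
-0.1624i|000⟩ + 0.6646|010⟩ - 0.1482i|101⟩ + 0.7142|110⟩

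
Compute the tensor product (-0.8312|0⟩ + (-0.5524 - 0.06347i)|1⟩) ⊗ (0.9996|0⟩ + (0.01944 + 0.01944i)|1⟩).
-0.8309|00⟩ + (-0.01616 - 0.01616i)|01⟩ + (-0.5522 - 0.06344i)|10⟩ + (-0.009505 - 0.01197i)|11⟩

amp(|b₁b₂…⟩) = product of the factor amplitudes for bits b₁, b₂, …; only kets whose every factor amplitude is nonzero survive.
|00⟩: (-0.8312)(0.9996) = -0.8309
|01⟩: (-0.8312)(0.01944 + 0.01944i) = (-0.01616 - 0.01616i)
|10⟩: (-0.5524 - 0.06347i)(0.9996) = (-0.5522 - 0.06344i)
|11⟩: (-0.5524 - 0.06347i)(0.01944 + 0.01944i) = (-0.009505 - 0.01197i)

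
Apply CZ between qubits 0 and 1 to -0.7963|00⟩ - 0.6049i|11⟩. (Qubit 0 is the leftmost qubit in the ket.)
-0.7963|00⟩ + 0.6049i|11⟩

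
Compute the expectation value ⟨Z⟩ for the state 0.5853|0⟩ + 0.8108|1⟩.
-0.3148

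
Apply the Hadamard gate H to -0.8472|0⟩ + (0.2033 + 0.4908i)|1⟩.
(-0.4553 + 0.347i)|0⟩ + (-0.7428 - 0.347i)|1⟩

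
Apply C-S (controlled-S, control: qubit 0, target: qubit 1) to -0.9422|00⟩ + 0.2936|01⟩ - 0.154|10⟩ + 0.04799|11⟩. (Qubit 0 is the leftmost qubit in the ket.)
-0.9422|00⟩ + 0.2936|01⟩ - 0.154|10⟩ + 0.04799i|11⟩

C-S leaves the control-|0⟩ kets |00⟩, |01⟩ unchanged and applies S to qubit 1 on the control-|1⟩ pair (|10⟩, |11⟩).
S = [[1, 0], [0, i]].
With a = amp(|10⟩) = -0.154 and b = amp(|11⟩) = 0.04799:
new amp(|10⟩) = (1)·a = -0.154
new amp(|11⟩) = (i)·b = 0.04799i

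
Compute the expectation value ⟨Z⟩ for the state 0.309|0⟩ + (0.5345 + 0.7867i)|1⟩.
-0.8091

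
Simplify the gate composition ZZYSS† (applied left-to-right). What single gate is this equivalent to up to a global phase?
Y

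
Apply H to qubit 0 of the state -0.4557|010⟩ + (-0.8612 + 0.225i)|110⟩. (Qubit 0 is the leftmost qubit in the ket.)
(-0.9312 + 0.1591i)|010⟩ + (0.2867 - 0.1591i)|110⟩

H on qubit 0 mixes each pair of kets that differ only in qubit 0: amplitudes (a, b) of (|…0…⟩, |…1…⟩) become ((a + b)/√2, (a − b)/√2). Kets absent from the input have amplitude 0.
(|010⟩, |110⟩): (a, b) = (-0.4557, (-0.8612 + 0.225i)) → ((-0.9312 + 0.1591i), (0.2867 - 0.1591i))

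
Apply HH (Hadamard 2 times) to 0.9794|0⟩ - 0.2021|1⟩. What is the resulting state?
0.9794|0⟩ - 0.2021|1⟩

H² = I, so an even number of Hadamards cancels: H^2 = I and the state is unchanged.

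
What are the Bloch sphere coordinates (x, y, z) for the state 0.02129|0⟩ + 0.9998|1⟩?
(0.04257, 0, -0.9991)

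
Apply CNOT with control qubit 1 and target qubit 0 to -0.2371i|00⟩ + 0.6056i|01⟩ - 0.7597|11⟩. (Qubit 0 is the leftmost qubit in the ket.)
-0.2371i|00⟩ - 0.7597|01⟩ + 0.6056i|11⟩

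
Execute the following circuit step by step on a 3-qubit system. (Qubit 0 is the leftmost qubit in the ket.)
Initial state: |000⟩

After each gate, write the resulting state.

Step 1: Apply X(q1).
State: |010⟩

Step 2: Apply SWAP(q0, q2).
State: |010⟩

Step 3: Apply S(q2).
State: |010⟩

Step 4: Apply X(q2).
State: |011⟩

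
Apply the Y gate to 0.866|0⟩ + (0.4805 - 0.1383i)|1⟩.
(-0.1383 - 0.4805i)|0⟩ + 0.866i|1⟩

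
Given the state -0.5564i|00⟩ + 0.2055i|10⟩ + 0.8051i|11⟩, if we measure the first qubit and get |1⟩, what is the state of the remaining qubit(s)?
0.2473i|0⟩ + 0.9689i|1⟩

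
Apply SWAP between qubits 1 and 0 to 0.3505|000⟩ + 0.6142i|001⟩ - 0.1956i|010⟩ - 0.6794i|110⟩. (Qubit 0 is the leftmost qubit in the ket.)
0.3505|000⟩ + 0.6142i|001⟩ - 0.1956i|100⟩ - 0.6794i|110⟩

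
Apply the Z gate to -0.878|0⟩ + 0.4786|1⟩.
-0.878|0⟩ - 0.4786|1⟩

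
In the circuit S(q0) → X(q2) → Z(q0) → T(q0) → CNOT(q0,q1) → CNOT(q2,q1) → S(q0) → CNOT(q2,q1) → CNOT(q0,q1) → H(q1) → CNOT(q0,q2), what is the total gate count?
11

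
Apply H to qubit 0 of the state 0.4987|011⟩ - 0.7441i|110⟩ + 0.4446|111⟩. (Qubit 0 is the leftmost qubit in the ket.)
-0.5262i|010⟩ + 0.667|011⟩ + 0.5262i|110⟩ + 0.03825|111⟩

H on qubit 0 mixes each pair of kets that differ only in qubit 0: amplitudes (a, b) of (|…0…⟩, |…1…⟩) become ((a + b)/√2, (a − b)/√2). Kets absent from the input have amplitude 0.
(|010⟩, |110⟩): (a, b) = (0, -0.7441i) → (-0.5262i, 0.5262i)
(|011⟩, |111⟩): (a, b) = (0.4987, 0.4446) → (0.667, 0.03825)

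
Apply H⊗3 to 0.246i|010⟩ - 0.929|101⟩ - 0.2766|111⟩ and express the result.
(-0.4262 + 0.08697i)|000⟩ + (0.4262 + 0.08697i)|001⟩ + (-0.2307 - 0.08697i)|010⟩ + (0.2307 - 0.08697i)|011⟩ + (0.4262 + 0.08697i)|100⟩ + (-0.4262 + 0.08697i)|101⟩ + (0.2307 - 0.08697i)|110⟩ + (-0.2307 - 0.08697i)|111⟩

H⊗3 gives amp(|y⟩) = (1/2√2) Σ_x (−1)^(x·y) amp(|x⟩), where x·y is the number of positions in which both x and y have a 1.
|000⟩: (0.246i - 0.929 - 0.2766)/(2√2) = (-0.4262 + 0.08697i)
|001⟩: (0.246i + 0.929 + 0.2766)/(2√2) = (0.4262 + 0.08697i)
|010⟩: (-0.246i - 0.929 + 0.2766)/(2√2) = (-0.2307 - 0.08697i)
|011⟩: (-0.246i + 0.929 - 0.2766)/(2√2) = (0.2307 - 0.08697i)
|100⟩: (0.246i + 0.929 + 0.2766)/(2√2) = (0.4262 + 0.08697i)
|101⟩: (0.246i - 0.929 - 0.2766)/(2√2) = (-0.4262 + 0.08697i)
|110⟩: (-0.246i + 0.929 - 0.2766)/(2√2) = (0.2307 - 0.08697i)
|111⟩: (-0.246i - 0.929 + 0.2766)/(2√2) = (-0.2307 - 0.08697i)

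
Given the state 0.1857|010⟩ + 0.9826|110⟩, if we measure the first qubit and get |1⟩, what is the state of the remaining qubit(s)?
|10⟩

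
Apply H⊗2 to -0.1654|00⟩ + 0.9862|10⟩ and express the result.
0.4104|00⟩ + 0.4104|01⟩ - 0.5758|10⟩ - 0.5758|11⟩

H⊗2 gives amp(|y⟩) = (1/2) Σ_x (−1)^(x·y) amp(|x⟩), where x·y is the number of positions in which both x and y have a 1.
|00⟩: (-0.1654 + 0.9862)/2 = 0.4104
|01⟩: (-0.1654 + 0.9862)/2 = 0.4104
|10⟩: (-0.1654 - 0.9862)/2 = -0.5758
|11⟩: (-0.1654 - 0.9862)/2 = -0.5758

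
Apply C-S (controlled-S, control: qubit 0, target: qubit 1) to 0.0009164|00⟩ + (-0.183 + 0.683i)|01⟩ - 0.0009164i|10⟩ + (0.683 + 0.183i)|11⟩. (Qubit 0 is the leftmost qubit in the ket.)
0.0009164|00⟩ + (-0.183 + 0.683i)|01⟩ - 0.0009164i|10⟩ + (-0.183 + 0.683i)|11⟩

C-S leaves the control-|0⟩ kets |00⟩, |01⟩ unchanged and applies S to qubit 1 on the control-|1⟩ pair (|10⟩, |11⟩).
S = [[1, 0], [0, i]].
With a = amp(|10⟩) = -0.0009164i and b = amp(|11⟩) = (0.683 + 0.183i):
new amp(|10⟩) = (1)·a = -0.0009164i
new amp(|11⟩) = (i)·b = (-0.183 + 0.683i)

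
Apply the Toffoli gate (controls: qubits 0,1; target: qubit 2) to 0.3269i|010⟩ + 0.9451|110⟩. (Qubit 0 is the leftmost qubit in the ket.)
0.3269i|010⟩ + 0.9451|111⟩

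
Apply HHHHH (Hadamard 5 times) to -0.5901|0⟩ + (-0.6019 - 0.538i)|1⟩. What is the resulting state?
(-0.8429 - 0.3804i)|0⟩ + (0.008344 + 0.3804i)|1⟩

H² = I, so H^5 = H: a single Hadamard. With (a, b) = (-0.5901, (-0.6019 - 0.538i)), H gives ((a + b)/√2, (a − b)/√2) = ((-0.8429 - 0.3804i), (0.008344 + 0.3804i)).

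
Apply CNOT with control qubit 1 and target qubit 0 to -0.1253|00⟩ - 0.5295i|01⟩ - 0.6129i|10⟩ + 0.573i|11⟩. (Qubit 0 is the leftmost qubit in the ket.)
-0.1253|00⟩ + 0.573i|01⟩ - 0.6129i|10⟩ - 0.5295i|11⟩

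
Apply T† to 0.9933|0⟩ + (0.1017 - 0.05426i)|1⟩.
0.9933|0⟩ + (0.03355 - 0.1103i)|1⟩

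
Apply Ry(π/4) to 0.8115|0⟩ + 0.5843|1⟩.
0.5261|0⟩ + 0.8504|1⟩

Ry(π/4) = [[cos(θ/2), −sin(θ/2)], [sin(θ/2), cos(θ/2)]]; θ = π/4, cos(θ/2) ≈ 0.92388, sin(θ/2) ≈ 0.382683.
With a = amp(|0⟩) = 0.8115 and b = amp(|1⟩) = 0.5843:
new amp(|0⟩) = (0.92388)·a + (-0.382683)·b = 0.5261
new amp(|1⟩) = (0.382683)·a + (0.92388)·b = 0.8504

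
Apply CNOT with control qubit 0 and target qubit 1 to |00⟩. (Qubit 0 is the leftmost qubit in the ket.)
|00⟩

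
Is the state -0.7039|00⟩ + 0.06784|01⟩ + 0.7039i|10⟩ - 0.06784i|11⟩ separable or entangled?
Separable

Writing the state as a|00⟩ + b|01⟩ + c|10⟩ + d|11⟩, it is a product state iff ad − bc = 0.
Here (a, b, c, d) = (-0.7039, 0.06784, 0.7039i, -0.06784i): ad − bc = (-0.7039)(-0.06784i) − (0.06784)(0.7039i) = 0, so the state is separable.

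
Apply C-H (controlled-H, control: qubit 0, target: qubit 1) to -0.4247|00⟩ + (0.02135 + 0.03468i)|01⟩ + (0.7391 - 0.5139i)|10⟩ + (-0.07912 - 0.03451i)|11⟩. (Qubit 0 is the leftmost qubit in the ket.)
-0.4247|00⟩ + (0.02135 + 0.03468i)|01⟩ + (0.4667 - 0.3878i)|10⟩ + (0.5786 - 0.339i)|11⟩

C-H leaves the control-|0⟩ kets |00⟩, |01⟩ unchanged and applies H to qubit 1 on the control-|1⟩ pair (|10⟩, |11⟩).
H = [[1/√2, 1/√2], [1/√2, -1/√2]].
With a = amp(|10⟩) = (0.7391 - 0.5139i) and b = amp(|11⟩) = (-0.07912 - 0.03451i):
new amp(|10⟩) = (1/√2)·a + (1/√2)·b = (0.4667 - 0.3878i)
new amp(|11⟩) = (1/√2)·a + (-1/√2)·b = (0.5786 - 0.339i)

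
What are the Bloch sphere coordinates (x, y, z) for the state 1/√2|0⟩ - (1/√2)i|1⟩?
(0, -1, 0)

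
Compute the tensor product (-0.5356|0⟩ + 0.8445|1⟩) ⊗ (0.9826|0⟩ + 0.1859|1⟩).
-0.5263|00⟩ - 0.09957|01⟩ + 0.8298|10⟩ + 0.157|11⟩

amp(|b₁b₂…⟩) = product of the factor amplitudes for bits b₁, b₂, …; only kets whose every factor amplitude is nonzero survive.
|00⟩: (-0.5356)(0.9826) = -0.5263
|01⟩: (-0.5356)(0.1859) = -0.09957
|10⟩: (0.8445)(0.9826) = 0.8298
|11⟩: (0.8445)(0.1859) = 0.157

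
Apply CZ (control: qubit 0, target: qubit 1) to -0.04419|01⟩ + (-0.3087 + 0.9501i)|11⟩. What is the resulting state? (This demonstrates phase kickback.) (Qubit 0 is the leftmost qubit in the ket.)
-0.04419|01⟩ + (0.3087 - 0.9501i)|11⟩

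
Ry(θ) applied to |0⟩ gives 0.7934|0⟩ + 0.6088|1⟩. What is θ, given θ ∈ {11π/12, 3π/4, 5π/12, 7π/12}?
5π/12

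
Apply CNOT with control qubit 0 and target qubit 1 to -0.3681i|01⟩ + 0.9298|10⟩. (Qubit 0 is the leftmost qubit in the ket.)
-0.3681i|01⟩ + 0.9298|11⟩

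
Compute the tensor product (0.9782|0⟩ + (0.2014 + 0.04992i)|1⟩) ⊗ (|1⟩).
0.9782|01⟩ + (0.2014 + 0.04992i)|11⟩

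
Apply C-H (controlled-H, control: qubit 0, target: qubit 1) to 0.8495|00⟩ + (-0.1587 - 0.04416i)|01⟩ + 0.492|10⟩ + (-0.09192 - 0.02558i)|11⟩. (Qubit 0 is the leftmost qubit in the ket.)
0.8495|00⟩ + (-0.1587 - 0.04416i)|01⟩ + (0.2829 - 0.01809i)|10⟩ + (0.4129 + 0.01809i)|11⟩

C-H leaves the control-|0⟩ kets |00⟩, |01⟩ unchanged and applies H to qubit 1 on the control-|1⟩ pair (|10⟩, |11⟩).
H = [[1/√2, 1/√2], [1/√2, -1/√2]].
With a = amp(|10⟩) = 0.492 and b = amp(|11⟩) = (-0.09192 - 0.02558i):
new amp(|10⟩) = (1/√2)·a + (1/√2)·b = (0.2829 - 0.01809i)
new amp(|11⟩) = (1/√2)·a + (-1/√2)·b = (0.4129 + 0.01809i)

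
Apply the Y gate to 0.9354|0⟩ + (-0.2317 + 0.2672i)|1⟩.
(0.2672 + 0.2317i)|0⟩ + 0.9354i|1⟩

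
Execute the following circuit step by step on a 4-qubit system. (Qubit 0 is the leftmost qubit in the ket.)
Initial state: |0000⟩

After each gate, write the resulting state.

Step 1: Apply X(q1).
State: |0100⟩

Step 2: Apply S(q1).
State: i|0100⟩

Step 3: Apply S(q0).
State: i|0100⟩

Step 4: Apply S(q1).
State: -|0100⟩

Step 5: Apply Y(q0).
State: -i|1100⟩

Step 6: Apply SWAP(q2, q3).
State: -i|1100⟩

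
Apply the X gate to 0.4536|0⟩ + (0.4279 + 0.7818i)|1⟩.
(0.4279 + 0.7818i)|0⟩ + 0.4536|1⟩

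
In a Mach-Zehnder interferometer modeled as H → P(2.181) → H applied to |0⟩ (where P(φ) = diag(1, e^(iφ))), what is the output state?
(0.2135 + 0.4098i)|0⟩ + (0.7865 - 0.4098i)|1⟩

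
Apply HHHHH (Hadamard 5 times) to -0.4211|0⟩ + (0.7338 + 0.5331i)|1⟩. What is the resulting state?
(0.2211 + 0.377i)|0⟩ + (-0.8166 - 0.377i)|1⟩

H² = I, so H^5 = H: a single Hadamard. With (a, b) = (-0.4211, (0.7338 + 0.5331i)), H gives ((a + b)/√2, (a − b)/√2) = ((0.2211 + 0.377i), (-0.8166 - 0.377i)).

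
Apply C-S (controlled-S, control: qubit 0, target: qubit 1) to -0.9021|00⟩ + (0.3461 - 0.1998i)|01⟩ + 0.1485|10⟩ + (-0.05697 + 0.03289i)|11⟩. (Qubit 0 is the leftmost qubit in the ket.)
-0.9021|00⟩ + (0.3461 - 0.1998i)|01⟩ + 0.1485|10⟩ + (-0.03289 - 0.05697i)|11⟩

C-S leaves the control-|0⟩ kets |00⟩, |01⟩ unchanged and applies S to qubit 1 on the control-|1⟩ pair (|10⟩, |11⟩).
S = [[1, 0], [0, i]].
With a = amp(|10⟩) = 0.1485 and b = amp(|11⟩) = (-0.05697 + 0.03289i):
new amp(|10⟩) = (1)·a = 0.1485
new amp(|11⟩) = (i)·b = (-0.03289 - 0.05697i)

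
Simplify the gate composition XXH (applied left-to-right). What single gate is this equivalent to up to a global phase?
H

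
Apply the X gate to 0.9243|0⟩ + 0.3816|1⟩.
0.3816|0⟩ + 0.9243|1⟩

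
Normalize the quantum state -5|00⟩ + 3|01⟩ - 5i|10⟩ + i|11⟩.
-0.6455|00⟩ + 0.3873|01⟩ - 0.6455i|10⟩ + 0.1291i|11⟩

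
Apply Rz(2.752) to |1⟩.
(0.1936 + 0.9811i)|1⟩

Rz(2.752) = [[e^(−iθ/2), 0], [0, e^(iθ/2)]] with e^(±iθ/2) = cos(θ/2) ± i·sin(θ/2); θ = 2.752, cos(θ/2) ≈ 0.193567, sin(θ/2) ≈ 0.981087.
With a = amp(|0⟩) = 0 and b = amp(|1⟩) = 1:
new amp(|0⟩) = (0.193567 - 0.981087i)·a = 0
new amp(|1⟩) = (0.193567 + 0.981087i)·b = (0.1936 + 0.9811i)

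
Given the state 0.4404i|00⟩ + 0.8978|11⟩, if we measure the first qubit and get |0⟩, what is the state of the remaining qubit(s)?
i|0⟩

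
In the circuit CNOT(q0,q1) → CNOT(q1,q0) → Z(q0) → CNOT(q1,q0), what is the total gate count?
4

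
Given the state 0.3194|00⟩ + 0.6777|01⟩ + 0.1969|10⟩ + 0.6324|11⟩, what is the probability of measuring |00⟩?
0.102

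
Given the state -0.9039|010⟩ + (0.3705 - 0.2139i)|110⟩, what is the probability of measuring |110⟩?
0.183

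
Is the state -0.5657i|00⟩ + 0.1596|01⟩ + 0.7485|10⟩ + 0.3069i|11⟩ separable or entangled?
Entangled

Writing the state as a|00⟩ + b|01⟩ + c|10⟩ + d|11⟩, it is a product state iff ad − bc = 0.
Here (a, b, c, d) = (-0.5657i, 0.1596, 0.7485, 0.3069i): ad − bc = (-0.5657i)(0.3069i) − (0.1596)(0.7485) = 0.05415 ≠ 0, so the state is entangled.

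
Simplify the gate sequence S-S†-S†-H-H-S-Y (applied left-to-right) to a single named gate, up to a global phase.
Y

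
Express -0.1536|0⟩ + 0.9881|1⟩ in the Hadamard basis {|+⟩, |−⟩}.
0.5901|+⟩ - 0.8073|−⟩

With |ψ⟩ = α|0⟩ + β|1⟩, the Hadamard-basis coefficients are ⟨+|ψ⟩ = (α + β)/√2 and ⟨−|ψ⟩ = (α − β)/√2.
Here α = -0.1536, β = 0.9881: (α + β)/√2 = 0.5901, (α − β)/√2 = -0.8073.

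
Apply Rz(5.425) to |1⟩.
(-0.9093 + 0.416i)|1⟩

Rz(5.425) = [[e^(−iθ/2), 0], [0, e^(iθ/2)]] with e^(±iθ/2) = cos(θ/2) ± i·sin(θ/2); θ = 5.425, cos(θ/2) ≈ -0.909344, sin(θ/2) ≈ 0.416046.
With a = amp(|0⟩) = 0 and b = amp(|1⟩) = 1:
new amp(|0⟩) = (-0.909344 - 0.416046i)·a = 0
new amp(|1⟩) = (-0.909344 + 0.416046i)·b = (-0.9093 + 0.416i)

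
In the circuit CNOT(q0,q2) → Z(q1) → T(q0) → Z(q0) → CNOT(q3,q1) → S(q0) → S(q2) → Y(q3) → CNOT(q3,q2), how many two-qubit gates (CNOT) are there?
3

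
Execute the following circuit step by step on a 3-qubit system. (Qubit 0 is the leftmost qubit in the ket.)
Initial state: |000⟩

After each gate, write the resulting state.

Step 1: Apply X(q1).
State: |010⟩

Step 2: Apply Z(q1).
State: -|010⟩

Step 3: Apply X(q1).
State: -|000⟩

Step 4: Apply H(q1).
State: -1/√2|000⟩ - 1/√2|010⟩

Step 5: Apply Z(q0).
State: -1/√2|000⟩ - 1/√2|010⟩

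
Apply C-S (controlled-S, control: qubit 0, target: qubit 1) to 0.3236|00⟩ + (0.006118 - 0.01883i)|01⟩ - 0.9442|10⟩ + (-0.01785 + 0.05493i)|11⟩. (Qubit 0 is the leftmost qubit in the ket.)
0.3236|00⟩ + (0.006118 - 0.01883i)|01⟩ - 0.9442|10⟩ + (-0.05493 - 0.01785i)|11⟩

C-S leaves the control-|0⟩ kets |00⟩, |01⟩ unchanged and applies S to qubit 1 on the control-|1⟩ pair (|10⟩, |11⟩).
S = [[1, 0], [0, i]].
With a = amp(|10⟩) = -0.9442 and b = amp(|11⟩) = (-0.01785 + 0.05493i):
new amp(|10⟩) = (1)·a = -0.9442
new amp(|11⟩) = (i)·b = (-0.05493 - 0.01785i)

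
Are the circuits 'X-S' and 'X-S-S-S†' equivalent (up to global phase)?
Yes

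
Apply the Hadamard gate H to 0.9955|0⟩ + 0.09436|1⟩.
0.7706|0⟩ + 0.6372|1⟩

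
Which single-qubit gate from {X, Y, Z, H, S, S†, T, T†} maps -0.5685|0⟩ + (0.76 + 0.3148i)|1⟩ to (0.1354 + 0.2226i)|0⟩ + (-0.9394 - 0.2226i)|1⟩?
H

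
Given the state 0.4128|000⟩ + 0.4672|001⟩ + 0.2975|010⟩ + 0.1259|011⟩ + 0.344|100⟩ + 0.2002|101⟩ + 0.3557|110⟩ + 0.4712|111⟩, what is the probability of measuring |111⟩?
0.222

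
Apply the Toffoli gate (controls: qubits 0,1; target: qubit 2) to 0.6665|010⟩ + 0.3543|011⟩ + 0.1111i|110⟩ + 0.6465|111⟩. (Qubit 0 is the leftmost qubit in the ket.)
0.6665|010⟩ + 0.3543|011⟩ + 0.6465|110⟩ + 0.1111i|111⟩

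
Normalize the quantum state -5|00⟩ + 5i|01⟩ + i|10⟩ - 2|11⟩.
-0.6742|00⟩ + 0.6742i|01⟩ + 0.1348i|10⟩ - 0.2697|11⟩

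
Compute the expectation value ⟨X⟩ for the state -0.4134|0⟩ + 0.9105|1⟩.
-0.7528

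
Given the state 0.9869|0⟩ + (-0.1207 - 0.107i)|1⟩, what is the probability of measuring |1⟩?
0.02602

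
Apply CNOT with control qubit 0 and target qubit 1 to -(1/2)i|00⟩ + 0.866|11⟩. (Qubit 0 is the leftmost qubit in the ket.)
-(1/2)i|00⟩ + 0.866|10⟩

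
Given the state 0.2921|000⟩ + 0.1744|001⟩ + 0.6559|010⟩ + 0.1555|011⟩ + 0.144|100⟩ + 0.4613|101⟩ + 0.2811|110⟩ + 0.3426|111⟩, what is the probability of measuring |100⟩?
0.02074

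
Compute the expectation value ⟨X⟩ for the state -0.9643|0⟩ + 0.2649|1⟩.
-0.5109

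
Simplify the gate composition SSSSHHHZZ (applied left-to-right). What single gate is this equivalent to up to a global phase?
H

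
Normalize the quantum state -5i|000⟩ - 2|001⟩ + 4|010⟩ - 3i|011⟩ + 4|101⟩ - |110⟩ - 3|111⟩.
-0.559i|000⟩ - 0.2236|001⟩ + 1/√5|010⟩ - 0.3354i|011⟩ + 1/√5|101⟩ - 0.1118|110⟩ - 0.3354|111⟩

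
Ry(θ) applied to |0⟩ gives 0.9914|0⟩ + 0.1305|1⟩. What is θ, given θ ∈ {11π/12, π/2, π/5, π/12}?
π/12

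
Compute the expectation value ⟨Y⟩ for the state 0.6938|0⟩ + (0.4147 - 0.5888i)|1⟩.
-0.817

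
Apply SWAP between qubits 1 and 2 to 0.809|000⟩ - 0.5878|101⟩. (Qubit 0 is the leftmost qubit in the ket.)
0.809|000⟩ - 0.5878|110⟩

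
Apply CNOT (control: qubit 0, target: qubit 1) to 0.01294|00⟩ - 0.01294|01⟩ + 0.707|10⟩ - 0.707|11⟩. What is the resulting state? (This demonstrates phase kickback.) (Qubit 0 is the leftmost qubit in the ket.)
0.01294|00⟩ - 0.01294|01⟩ - 0.707|10⟩ + 0.707|11⟩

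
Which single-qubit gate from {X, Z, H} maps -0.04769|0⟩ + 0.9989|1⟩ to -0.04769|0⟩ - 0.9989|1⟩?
Z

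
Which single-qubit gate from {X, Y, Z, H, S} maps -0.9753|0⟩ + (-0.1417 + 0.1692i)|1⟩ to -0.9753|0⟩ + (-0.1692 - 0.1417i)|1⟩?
S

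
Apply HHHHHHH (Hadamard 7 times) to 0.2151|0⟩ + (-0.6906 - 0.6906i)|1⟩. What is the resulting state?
(-0.3362 - 0.4883i)|0⟩ + (0.6404 + 0.4883i)|1⟩

H² = I, so H^7 = H: a single Hadamard. With (a, b) = (0.2151, (-0.6906 - 0.6906i)), H gives ((a + b)/√2, (a − b)/√2) = ((-0.3362 - 0.4883i), (0.6404 + 0.4883i)).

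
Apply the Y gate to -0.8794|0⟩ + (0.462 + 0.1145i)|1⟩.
(0.1145 - 0.462i)|0⟩ - 0.8794i|1⟩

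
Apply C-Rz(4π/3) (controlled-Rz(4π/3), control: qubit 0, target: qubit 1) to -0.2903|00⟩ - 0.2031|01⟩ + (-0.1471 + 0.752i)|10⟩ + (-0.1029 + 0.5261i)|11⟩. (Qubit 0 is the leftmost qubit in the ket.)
-0.2903|00⟩ - 0.2031|01⟩ + (0.7248 - 0.2486i)|10⟩ + (-0.4042 - 0.3522i)|11⟩

C-Rz(4π/3) leaves the control-|0⟩ kets |00⟩, |01⟩ unchanged and applies Rz(4π/3) to qubit 1 on the control-|1⟩ pair (|10⟩, |11⟩).
Rz(4π/3) = [[e^(−iθ/2), 0], [0, e^(iθ/2)]] with e^(±iθ/2) = cos(θ/2) ± i·sin(θ/2); θ = 4π/3, cos(θ/2) ≈ -0.5, sin(θ/2) ≈ 0.866025.
With a = amp(|10⟩) = (-0.1471 + 0.752i) and b = amp(|11⟩) = (-0.1029 + 0.5261i):
new amp(|10⟩) = (-0.5 - 0.866025i)·a = (0.7248 - 0.2486i)
new amp(|11⟩) = (-0.5 + 0.866025i)·b = (-0.4042 - 0.3522i)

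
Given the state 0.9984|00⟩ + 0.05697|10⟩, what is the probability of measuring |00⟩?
0.9968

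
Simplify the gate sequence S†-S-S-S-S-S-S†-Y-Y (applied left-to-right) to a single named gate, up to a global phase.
S†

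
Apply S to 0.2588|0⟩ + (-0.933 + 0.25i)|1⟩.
0.2588|0⟩ + (-0.25 - 0.933i)|1⟩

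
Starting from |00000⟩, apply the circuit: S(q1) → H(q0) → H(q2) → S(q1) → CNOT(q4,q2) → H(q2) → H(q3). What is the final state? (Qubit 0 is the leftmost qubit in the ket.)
1/2|00000⟩ + 1/2|00010⟩ + 1/2|10000⟩ + 1/2|10010⟩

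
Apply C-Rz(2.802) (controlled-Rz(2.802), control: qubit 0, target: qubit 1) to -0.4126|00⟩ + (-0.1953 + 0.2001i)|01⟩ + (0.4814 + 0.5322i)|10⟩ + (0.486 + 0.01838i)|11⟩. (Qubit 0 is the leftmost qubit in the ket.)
-0.4126|00⟩ + (-0.1953 + 0.2001i)|01⟩ + (0.6059 - 0.3845i)|10⟩ + (0.06401 + 0.4821i)|11⟩

C-Rz(2.802) leaves the control-|0⟩ kets |00⟩, |01⟩ unchanged and applies Rz(2.802) to qubit 1 on the control-|1⟩ pair (|10⟩, |11⟩).
Rz(2.802) = [[e^(−iθ/2), 0], [0, e^(iθ/2)]] with e^(±iθ/2) = cos(θ/2) ± i·sin(θ/2); θ = 2.802, cos(θ/2) ≈ 0.168982, sin(θ/2) ≈ 0.985619.
With a = amp(|10⟩) = (0.4814 + 0.5322i) and b = amp(|11⟩) = (0.486 + 0.01838i):
new amp(|10⟩) = (0.168982 - 0.985619i)·a = (0.6059 - 0.3845i)
new amp(|11⟩) = (0.168982 + 0.985619i)·b = (0.06401 + 0.4821i)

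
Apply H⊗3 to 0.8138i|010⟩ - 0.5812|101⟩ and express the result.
(-0.2055 + 0.2877i)|000⟩ + (0.2055 + 0.2877i)|001⟩ + (-0.2055 - 0.2877i)|010⟩ + (0.2055 - 0.2877i)|011⟩ + (0.2055 + 0.2877i)|100⟩ + (-0.2055 + 0.2877i)|101⟩ + (0.2055 - 0.2877i)|110⟩ + (-0.2055 - 0.2877i)|111⟩

H⊗3 gives amp(|y⟩) = (1/2√2) Σ_x (−1)^(x·y) amp(|x⟩), where x·y is the number of positions in which both x and y have a 1.
|000⟩: (0.8138i - 0.5812)/(2√2) = (-0.2055 + 0.2877i)
|001⟩: (0.8138i + 0.5812)/(2√2) = (0.2055 + 0.2877i)
|010⟩: (-0.8138i - 0.5812)/(2√2) = (-0.2055 - 0.2877i)
|011⟩: (-0.8138i + 0.5812)/(2√2) = (0.2055 - 0.2877i)
|100⟩: (0.8138i + 0.5812)/(2√2) = (0.2055 + 0.2877i)
|101⟩: (0.8138i - 0.5812)/(2√2) = (-0.2055 + 0.2877i)
|110⟩: (-0.8138i + 0.5812)/(2√2) = (0.2055 - 0.2877i)
|111⟩: (-0.8138i - 0.5812)/(2√2) = (-0.2055 - 0.2877i)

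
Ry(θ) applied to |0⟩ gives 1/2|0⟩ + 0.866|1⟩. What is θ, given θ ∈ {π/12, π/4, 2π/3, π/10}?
2π/3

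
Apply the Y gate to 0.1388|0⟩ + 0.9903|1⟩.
-0.9903i|0⟩ + 0.1388i|1⟩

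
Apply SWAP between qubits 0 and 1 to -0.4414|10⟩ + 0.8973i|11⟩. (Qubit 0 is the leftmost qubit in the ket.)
-0.4414|01⟩ + 0.8973i|11⟩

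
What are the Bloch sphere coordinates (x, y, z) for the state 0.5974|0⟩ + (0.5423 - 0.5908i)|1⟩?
(0.6479, -0.7059, -0.2862)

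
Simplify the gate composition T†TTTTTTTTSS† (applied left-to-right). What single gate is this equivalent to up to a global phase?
T†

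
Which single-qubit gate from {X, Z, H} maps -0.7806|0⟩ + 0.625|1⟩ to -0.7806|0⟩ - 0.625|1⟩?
Z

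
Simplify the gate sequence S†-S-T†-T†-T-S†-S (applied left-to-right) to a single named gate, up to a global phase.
T†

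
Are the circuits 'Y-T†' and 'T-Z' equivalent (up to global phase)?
No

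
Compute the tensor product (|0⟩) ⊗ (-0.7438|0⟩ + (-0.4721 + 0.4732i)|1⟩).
-0.7438|00⟩ + (-0.4721 + 0.4732i)|01⟩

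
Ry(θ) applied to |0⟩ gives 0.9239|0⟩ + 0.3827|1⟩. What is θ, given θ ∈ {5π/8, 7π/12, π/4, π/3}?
π/4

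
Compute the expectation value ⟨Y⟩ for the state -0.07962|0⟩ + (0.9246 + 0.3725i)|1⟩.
-0.05932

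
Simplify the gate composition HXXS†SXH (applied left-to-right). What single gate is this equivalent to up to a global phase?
Z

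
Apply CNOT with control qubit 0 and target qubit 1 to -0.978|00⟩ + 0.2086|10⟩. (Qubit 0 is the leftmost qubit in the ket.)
-0.978|00⟩ + 0.2086|11⟩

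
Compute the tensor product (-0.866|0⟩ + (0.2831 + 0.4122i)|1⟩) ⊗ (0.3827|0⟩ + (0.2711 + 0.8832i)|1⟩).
-0.3314|00⟩ + (-0.2348 - 0.7649i)|01⟩ + (0.1083 + 0.1577i)|10⟩ + (-0.2873 + 0.3618i)|11⟩

amp(|b₁b₂…⟩) = product of the factor amplitudes for bits b₁, b₂, …; only kets whose every factor amplitude is nonzero survive.
|00⟩: (-0.866)(0.3827) = -0.3314
|01⟩: (-0.866)(0.2711 + 0.8832i) = (-0.2348 - 0.7649i)
|10⟩: (0.2831 + 0.4122i)(0.3827) = (0.1083 + 0.1577i)
|11⟩: (0.2831 + 0.4122i)(0.2711 + 0.8832i) = (-0.2873 + 0.3618i)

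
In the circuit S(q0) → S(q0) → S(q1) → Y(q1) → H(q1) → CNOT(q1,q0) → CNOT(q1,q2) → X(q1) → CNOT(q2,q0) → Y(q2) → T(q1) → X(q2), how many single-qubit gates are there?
9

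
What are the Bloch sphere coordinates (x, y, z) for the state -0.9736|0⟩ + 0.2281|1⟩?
(-0.4442, 0, 0.8959)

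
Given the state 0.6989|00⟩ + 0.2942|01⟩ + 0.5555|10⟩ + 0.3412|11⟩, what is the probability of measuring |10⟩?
0.3086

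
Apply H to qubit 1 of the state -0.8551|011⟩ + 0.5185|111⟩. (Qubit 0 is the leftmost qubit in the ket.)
-0.6046|001⟩ + 0.6046|011⟩ + 0.3666|101⟩ - 0.3666|111⟩

H on qubit 1 mixes each pair of kets that differ only in qubit 1: amplitudes (a, b) of (|…0…⟩, |…1…⟩) become ((a + b)/√2, (a − b)/√2). Kets absent from the input have amplitude 0.
(|001⟩, |011⟩): (a, b) = (0, -0.8551) → (-0.6046, 0.6046)
(|101⟩, |111⟩): (a, b) = (0, 0.5185) → (0.3666, -0.3666)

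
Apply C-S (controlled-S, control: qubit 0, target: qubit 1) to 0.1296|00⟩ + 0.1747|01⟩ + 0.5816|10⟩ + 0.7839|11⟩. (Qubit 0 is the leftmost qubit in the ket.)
0.1296|00⟩ + 0.1747|01⟩ + 0.5816|10⟩ + 0.7839i|11⟩

C-S leaves the control-|0⟩ kets |00⟩, |01⟩ unchanged and applies S to qubit 1 on the control-|1⟩ pair (|10⟩, |11⟩).
S = [[1, 0], [0, i]].
With a = amp(|10⟩) = 0.5816 and b = amp(|11⟩) = 0.7839:
new amp(|10⟩) = (1)·a = 0.5816
new amp(|11⟩) = (i)·b = 0.7839i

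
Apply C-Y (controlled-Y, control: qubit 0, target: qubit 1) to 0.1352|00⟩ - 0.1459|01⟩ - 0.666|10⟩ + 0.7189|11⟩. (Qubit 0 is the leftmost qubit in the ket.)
0.1352|00⟩ - 0.1459|01⟩ - 0.7189i|10⟩ - 0.666i|11⟩

C-Y leaves the control-|0⟩ kets |00⟩, |01⟩ unchanged and applies Y to qubit 1 on the control-|1⟩ pair (|10⟩, |11⟩).
Y = [[0, -i], [i, 0]].
With a = amp(|10⟩) = -0.666 and b = amp(|11⟩) = 0.7189:
new amp(|10⟩) = (-i)·b = -0.7189i
new amp(|11⟩) = (i)·a = -0.666i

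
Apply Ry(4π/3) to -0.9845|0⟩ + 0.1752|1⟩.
0.3405|0⟩ - 0.9402|1⟩

Ry(4π/3) = [[cos(θ/2), −sin(θ/2)], [sin(θ/2), cos(θ/2)]]; θ = 4π/3, cos(θ/2) ≈ -0.5, sin(θ/2) ≈ 0.866025.
With a = amp(|0⟩) = -0.9845 and b = amp(|1⟩) = 0.1752:
new amp(|0⟩) = (-0.5)·a + (-0.866025)·b = 0.3405
new amp(|1⟩) = (0.866025)·a + (-0.5)·b = -0.9402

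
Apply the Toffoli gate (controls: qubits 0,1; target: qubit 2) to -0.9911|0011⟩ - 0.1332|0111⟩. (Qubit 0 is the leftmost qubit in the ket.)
-0.9911|0011⟩ - 0.1332|0111⟩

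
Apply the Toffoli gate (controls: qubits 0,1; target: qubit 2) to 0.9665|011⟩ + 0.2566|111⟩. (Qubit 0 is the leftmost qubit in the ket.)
0.9665|011⟩ + 0.2566|110⟩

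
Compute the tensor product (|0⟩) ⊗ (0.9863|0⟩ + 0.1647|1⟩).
0.9863|00⟩ + 0.1647|01⟩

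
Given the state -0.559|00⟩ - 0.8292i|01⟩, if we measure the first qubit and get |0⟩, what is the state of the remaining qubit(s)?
-0.559|0⟩ - 0.8292i|1⟩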